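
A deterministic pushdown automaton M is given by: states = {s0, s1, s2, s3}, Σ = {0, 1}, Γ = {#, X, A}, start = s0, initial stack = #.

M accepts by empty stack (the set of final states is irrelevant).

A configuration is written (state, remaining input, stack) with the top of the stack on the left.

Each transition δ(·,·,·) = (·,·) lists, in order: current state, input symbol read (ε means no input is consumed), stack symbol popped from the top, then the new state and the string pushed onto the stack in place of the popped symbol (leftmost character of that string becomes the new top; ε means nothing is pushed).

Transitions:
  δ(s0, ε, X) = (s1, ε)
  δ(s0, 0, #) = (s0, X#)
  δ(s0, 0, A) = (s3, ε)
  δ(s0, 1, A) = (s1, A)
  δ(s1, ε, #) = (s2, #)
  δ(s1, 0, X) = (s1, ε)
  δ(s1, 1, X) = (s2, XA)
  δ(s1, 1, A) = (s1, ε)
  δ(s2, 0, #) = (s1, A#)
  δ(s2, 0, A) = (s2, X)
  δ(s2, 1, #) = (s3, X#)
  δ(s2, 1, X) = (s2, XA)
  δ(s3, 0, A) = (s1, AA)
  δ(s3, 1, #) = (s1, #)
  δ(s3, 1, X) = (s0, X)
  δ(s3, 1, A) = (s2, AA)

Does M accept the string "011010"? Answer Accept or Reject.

Reject

(s0, 011010, #)
  read 0, top #: go to s0, push X# → (s0, 11010, X#)
  ε-move, top X: go to s1, push ε → (s1, 11010, #)
  ε-move, top #: go to s2, push # → (s2, 11010, #)
  read 1, top #: go to s3, push X# → (s3, 1010, X#)
  read 1, top X: go to s0, push X → (s0, 010, X#)
  ε-move, top X: go to s1, push ε → (s1, 010, #)
  ε-move, top #: go to s2, push # → (s2, 010, #)
  read 0, top #: go to s1, push A# → (s1, 10, A#)
  read 1, top A: go to s1, push ε → (s1, 0, #)
  ε-move, top #: go to s2, push # → (s2, 0, #)
  read 0, top #: go to s1, push A# → (s1, ε, A#)
All input consumed; stack is A#, not empty, and no further ε-move applies.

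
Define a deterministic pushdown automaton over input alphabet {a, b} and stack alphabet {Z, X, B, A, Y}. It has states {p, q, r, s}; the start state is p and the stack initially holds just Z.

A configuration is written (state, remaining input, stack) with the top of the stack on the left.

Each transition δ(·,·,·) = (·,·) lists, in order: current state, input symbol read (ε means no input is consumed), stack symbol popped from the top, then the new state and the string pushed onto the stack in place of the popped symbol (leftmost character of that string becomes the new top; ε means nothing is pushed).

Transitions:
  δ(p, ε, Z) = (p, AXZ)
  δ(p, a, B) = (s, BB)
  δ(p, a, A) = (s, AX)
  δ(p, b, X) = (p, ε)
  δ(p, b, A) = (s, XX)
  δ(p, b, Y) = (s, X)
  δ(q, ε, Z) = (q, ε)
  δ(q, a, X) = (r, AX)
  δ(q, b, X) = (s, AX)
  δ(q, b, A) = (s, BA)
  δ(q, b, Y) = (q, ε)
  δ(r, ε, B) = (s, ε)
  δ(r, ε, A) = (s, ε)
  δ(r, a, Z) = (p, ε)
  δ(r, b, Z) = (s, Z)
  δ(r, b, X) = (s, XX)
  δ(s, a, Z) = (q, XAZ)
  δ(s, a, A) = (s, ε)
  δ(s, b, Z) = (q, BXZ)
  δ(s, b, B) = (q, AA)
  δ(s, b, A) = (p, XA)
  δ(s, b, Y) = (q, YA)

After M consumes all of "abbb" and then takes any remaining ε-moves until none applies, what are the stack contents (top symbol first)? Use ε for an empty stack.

XXXXZ

(p, abbb, Z) ⊢ (p, abbb, AXZ) ⊢ (s, bbb, AXXZ) ⊢ (p, bb, XAXXZ) ⊢ (p, b, AXXZ) ⊢ (s, ε, XXXXZ)
All input consumed in state s with stack XXXXZ.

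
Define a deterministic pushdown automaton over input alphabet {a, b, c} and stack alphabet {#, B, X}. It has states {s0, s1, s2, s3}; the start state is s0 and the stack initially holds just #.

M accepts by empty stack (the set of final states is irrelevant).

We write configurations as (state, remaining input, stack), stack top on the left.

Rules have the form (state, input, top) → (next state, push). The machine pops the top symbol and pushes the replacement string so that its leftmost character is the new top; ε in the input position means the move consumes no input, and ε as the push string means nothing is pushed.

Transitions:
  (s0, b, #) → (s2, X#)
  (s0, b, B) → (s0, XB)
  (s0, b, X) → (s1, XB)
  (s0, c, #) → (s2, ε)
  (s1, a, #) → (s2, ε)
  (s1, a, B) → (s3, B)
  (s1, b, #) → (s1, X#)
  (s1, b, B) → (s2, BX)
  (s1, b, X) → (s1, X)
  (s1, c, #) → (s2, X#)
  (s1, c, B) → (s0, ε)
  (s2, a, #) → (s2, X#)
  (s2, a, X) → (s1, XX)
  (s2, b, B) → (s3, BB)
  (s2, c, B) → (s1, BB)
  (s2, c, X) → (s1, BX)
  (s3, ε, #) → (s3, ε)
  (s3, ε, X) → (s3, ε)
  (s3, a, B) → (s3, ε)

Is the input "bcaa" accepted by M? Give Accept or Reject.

(s0, bcaa, #) ⊢ (s2, caa, X#) ⊢ (s1, aa, BX#) ⊢ (s3, a, BX#) ⊢ (s3, ε, X#) ⊢ (s3, ε, #) ⊢ (s3, ε, ε)
All input consumed and the stack is empty.

Accept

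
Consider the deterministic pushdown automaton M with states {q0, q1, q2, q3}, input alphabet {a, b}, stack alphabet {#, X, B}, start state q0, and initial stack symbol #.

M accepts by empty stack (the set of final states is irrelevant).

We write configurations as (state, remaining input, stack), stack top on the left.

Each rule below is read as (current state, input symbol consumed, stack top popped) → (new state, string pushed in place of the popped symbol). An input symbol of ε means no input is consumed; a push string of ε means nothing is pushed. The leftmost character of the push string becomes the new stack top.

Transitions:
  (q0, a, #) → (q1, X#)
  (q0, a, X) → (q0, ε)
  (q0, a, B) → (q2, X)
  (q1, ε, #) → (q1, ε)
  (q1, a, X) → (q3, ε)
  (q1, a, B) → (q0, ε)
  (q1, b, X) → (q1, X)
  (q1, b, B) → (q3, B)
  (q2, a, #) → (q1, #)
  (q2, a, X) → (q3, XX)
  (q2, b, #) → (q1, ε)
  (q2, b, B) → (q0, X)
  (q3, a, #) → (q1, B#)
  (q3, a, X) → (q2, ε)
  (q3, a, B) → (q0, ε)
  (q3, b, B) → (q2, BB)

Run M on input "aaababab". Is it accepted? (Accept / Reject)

Reject

(q0, aaababab, #) ⊢ (q1, aababab, X#) ⊢ (q3, ababab, #) ⊢ (q1, babab, B#) ⊢ (q3, abab, B#) ⊢ (q0, bab, #)
No transition applies at (q0, bab, #); input not fully consumed.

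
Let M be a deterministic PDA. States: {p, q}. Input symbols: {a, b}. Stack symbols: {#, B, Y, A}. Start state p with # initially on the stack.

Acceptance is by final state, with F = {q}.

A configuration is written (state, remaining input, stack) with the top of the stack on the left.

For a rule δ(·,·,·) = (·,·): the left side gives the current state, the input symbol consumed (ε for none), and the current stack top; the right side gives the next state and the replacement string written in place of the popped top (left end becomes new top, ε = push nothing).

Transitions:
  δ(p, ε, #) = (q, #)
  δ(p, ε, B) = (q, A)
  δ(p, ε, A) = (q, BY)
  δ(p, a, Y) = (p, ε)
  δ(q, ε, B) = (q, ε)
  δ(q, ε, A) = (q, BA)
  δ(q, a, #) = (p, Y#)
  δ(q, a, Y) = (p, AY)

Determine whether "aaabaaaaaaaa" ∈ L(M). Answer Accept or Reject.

Reject

(p, aaabaaaaaaaa, #) ⊢ (q, aaabaaaaaaaa, #) ⊢ (p, aabaaaaaaaa, Y#) ⊢ (p, abaaaaaaaa, #) ⊢ (q, abaaaaaaaa, #) ⊢ (p, baaaaaaaa, Y#)
No transition applies at (p, baaaaaaaa, Y#); input not fully consumed.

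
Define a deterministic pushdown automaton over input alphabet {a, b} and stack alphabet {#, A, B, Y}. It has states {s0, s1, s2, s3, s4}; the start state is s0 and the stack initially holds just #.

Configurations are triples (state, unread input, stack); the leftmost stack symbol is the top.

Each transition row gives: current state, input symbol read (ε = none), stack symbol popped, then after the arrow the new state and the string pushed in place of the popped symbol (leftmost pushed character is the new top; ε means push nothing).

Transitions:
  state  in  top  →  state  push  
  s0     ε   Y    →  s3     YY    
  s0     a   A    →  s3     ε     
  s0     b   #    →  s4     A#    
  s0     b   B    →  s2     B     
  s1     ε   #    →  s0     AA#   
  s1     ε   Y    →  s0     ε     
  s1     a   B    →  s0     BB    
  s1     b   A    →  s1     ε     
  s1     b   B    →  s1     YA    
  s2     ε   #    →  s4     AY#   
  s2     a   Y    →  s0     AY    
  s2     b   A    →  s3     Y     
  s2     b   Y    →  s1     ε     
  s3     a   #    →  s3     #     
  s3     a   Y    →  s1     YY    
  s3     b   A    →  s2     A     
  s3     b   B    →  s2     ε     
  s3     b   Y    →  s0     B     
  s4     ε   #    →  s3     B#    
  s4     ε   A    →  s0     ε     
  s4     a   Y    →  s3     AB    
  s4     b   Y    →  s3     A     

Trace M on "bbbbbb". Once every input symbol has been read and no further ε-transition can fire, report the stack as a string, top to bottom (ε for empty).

(s0, bbbbbb, #)
  read b, top #: go to s4, push A# → (s4, bbbbb, A#)
  ε-move, top A: go to s0, push ε → (s0, bbbbb, #)
  read b, top #: go to s4, push A# → (s4, bbbb, A#)
  ε-move, top A: go to s0, push ε → (s0, bbbb, #)
  read b, top #: go to s4, push A# → (s4, bbb, A#)
  ε-move, top A: go to s0, push ε → (s0, bbb, #)
  read b, top #: go to s4, push A# → (s4, bb, A#)
  ε-move, top A: go to s0, push ε → (s0, bb, #)
  read b, top #: go to s4, push A# → (s4, b, A#)
  ε-move, top A: go to s0, push ε → (s0, b, #)
  read b, top #: go to s4, push A# → (s4, ε, A#)
  ε-move, top A: go to s0, push ε → (s0, ε, #)
All input consumed in state s0 with stack #.

#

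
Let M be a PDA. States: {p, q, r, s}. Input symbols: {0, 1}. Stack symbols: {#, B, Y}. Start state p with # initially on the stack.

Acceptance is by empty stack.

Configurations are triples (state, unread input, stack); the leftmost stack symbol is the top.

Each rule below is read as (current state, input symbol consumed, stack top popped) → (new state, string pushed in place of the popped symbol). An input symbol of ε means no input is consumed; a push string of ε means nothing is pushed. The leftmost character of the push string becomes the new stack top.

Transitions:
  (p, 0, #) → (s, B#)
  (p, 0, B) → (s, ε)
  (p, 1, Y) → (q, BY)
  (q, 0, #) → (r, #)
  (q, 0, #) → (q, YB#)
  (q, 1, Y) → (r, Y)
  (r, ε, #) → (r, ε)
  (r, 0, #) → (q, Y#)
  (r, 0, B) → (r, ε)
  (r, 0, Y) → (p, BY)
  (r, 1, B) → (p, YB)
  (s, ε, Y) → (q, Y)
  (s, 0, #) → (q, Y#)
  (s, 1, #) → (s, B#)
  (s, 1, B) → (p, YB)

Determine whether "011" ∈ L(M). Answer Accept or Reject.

Reject

No computation consumes all input and empties the stack.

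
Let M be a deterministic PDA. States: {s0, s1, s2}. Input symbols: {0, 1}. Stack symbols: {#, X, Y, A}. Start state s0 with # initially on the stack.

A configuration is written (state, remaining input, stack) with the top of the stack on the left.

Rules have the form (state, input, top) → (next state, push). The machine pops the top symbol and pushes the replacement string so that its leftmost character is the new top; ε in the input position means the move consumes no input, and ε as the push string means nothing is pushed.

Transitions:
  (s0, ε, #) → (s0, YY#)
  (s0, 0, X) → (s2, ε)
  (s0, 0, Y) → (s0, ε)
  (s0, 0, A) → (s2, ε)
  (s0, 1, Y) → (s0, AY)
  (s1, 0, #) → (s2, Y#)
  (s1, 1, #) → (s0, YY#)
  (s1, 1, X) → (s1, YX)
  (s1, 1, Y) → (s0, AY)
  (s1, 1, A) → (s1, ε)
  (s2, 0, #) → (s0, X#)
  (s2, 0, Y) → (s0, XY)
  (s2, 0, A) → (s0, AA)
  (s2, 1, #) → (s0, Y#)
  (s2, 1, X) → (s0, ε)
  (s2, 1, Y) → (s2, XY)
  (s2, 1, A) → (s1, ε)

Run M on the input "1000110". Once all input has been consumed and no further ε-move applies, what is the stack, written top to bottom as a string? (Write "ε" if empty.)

(s0, 1000110, #) ⊢ (s0, 1000110, YY#) ⊢ (s0, 000110, AYY#) ⊢ (s2, 00110, YY#) ⊢ (s0, 0110, XYY#) ⊢ (s2, 110, YY#) ⊢ (s2, 10, XYY#) ⊢ (s0, 0, YY#) ⊢ (s0, ε, Y#)
All input consumed in state s0 with stack Y#.

Y#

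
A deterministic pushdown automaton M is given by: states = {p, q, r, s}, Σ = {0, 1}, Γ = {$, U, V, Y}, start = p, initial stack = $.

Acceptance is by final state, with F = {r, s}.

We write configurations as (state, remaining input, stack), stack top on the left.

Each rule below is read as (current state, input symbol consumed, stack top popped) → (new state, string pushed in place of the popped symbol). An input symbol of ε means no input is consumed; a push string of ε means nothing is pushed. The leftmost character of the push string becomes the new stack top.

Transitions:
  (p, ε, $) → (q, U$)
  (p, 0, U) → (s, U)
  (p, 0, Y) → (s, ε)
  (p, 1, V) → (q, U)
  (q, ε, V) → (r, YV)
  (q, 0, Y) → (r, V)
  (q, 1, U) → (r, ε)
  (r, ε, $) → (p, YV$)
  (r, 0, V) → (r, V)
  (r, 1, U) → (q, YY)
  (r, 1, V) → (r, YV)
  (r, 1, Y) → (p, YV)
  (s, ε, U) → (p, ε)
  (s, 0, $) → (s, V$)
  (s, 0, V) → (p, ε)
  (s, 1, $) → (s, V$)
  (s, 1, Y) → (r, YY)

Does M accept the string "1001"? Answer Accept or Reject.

(p, 1001, $)
  ε-move, top $: go to q, push U$ → (q, 1001, U$)
  read 1, top U: go to r, push ε → (r, 001, $)
  ε-move, top $: go to p, push YV$ → (p, 001, YV$)
  read 0, top Y: go to s, push ε → (s, 01, V$)
  read 0, top V: go to p, push ε → (p, 1, $)
  ε-move, top $: go to q, push U$ → (q, 1, U$)
  read 1, top U: go to r, push ε → (r, ε, $)
All input consumed; state r ∈ F.

Accept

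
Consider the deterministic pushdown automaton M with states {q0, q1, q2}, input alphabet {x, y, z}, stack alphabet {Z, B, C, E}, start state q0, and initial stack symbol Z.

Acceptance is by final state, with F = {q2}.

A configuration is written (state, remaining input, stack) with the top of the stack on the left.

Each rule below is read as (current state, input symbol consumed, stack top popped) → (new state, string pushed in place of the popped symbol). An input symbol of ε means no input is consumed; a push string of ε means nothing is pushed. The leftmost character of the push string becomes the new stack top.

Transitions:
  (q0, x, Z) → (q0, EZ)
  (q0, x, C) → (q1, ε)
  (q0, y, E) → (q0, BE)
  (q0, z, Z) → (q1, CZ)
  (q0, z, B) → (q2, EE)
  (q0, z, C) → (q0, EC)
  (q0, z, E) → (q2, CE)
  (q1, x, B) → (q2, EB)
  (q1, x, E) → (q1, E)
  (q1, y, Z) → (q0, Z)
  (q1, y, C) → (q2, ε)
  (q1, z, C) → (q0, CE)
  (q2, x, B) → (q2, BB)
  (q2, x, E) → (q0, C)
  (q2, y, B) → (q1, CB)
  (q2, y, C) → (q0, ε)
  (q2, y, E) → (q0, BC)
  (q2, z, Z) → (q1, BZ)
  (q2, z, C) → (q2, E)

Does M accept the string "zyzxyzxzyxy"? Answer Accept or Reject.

(q0, zyzxyzxzyxy, Z) ⊢ (q1, yzxyzxzyxy, CZ) ⊢ (q2, zxyzxzyxy, Z) ⊢ (q1, xyzxzyxy, BZ) ⊢ (q2, yzxzyxy, EBZ) ⊢ (q0, zxzyxy, BCBZ) ⊢ (q2, xzyxy, EECBZ) ⊢ (q0, zyxy, CECBZ) ⊢ (q0, yxy, ECECBZ) ⊢ (q0, xy, BECECBZ)
No transition applies at (q0, xy, BECECBZ); input not fully consumed.

Reject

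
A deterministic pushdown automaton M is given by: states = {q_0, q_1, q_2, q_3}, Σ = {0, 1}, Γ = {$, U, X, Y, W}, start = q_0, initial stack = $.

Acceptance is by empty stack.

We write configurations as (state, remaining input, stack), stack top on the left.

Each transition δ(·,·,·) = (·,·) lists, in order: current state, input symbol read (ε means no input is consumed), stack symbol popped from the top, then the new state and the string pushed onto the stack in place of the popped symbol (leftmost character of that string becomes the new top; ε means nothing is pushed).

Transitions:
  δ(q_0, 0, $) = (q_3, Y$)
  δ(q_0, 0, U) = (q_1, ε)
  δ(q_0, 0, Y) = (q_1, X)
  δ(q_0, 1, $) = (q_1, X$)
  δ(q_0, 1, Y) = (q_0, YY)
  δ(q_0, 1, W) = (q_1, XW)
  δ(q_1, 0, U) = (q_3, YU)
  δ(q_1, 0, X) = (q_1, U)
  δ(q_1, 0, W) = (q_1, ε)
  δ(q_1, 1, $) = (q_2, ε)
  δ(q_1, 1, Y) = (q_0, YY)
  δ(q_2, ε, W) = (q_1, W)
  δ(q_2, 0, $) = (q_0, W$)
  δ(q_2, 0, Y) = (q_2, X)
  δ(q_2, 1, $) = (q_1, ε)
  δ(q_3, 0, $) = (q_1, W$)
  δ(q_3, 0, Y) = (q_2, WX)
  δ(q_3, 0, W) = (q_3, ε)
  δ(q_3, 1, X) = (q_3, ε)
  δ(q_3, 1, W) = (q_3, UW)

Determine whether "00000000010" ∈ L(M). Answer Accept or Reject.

Reject

(q_0, 00000000010, $)
  read 0, top $: go to q_3, push Y$ → (q_3, 0000000010, Y$)
  read 0, top Y: go to q_2, push WX → (q_2, 000000010, WX$)
  ε-move, top W: go to q_1, push W → (q_1, 000000010, WX$)
  read 0, top W: go to q_1, push ε → (q_1, 00000010, X$)
  read 0, top X: go to q_1, push U → (q_1, 0000010, U$)
  read 0, top U: go to q_3, push YU → (q_3, 000010, YU$)
  read 0, top Y: go to q_2, push WX → (q_2, 00010, WXU$)
  ε-move, top W: go to q_1, push W → (q_1, 00010, WXU$)
  read 0, top W: go to q_1, push ε → (q_1, 0010, XU$)
  read 0, top X: go to q_1, push U → (q_1, 010, UU$)
  read 0, top U: go to q_3, push YU → (q_3, 10, YUU$)
No transition applies at (q_3, 10, YUU$); input not fully consumed.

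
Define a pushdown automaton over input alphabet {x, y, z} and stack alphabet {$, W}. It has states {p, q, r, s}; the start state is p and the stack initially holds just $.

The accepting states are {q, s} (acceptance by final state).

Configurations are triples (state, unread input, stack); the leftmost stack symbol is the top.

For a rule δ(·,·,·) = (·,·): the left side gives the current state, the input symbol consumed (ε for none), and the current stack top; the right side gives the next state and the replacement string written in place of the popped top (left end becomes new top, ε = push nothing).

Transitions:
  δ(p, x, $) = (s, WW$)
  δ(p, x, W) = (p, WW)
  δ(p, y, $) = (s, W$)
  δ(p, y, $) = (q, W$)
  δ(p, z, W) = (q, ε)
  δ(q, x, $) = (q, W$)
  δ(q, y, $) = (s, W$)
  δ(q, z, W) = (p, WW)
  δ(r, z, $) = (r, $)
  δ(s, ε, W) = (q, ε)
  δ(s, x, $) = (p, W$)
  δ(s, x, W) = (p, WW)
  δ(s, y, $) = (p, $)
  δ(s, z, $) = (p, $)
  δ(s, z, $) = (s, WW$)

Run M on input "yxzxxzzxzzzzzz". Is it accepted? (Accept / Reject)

Reject

No computation consumes all input and reaches a final state.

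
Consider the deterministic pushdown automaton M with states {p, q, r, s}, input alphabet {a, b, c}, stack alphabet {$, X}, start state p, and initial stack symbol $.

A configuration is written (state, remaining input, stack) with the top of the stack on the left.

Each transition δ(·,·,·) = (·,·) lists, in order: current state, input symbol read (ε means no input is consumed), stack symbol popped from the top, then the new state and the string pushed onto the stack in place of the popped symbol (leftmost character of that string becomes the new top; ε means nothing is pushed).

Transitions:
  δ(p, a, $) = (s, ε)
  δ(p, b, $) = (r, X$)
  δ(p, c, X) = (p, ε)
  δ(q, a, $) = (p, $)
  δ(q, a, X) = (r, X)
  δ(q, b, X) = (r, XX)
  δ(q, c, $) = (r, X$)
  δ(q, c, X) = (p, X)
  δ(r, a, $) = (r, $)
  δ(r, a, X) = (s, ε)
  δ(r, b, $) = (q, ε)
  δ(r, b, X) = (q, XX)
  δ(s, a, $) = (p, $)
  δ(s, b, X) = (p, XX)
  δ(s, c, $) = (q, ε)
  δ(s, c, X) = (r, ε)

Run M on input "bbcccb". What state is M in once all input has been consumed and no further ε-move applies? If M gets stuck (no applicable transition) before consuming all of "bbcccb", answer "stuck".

r

(p, bbcccb, $)
  read b, top $: go to r, push X$ → (r, bcccb, X$)
  read b, top X: go to q, push XX → (q, cccb, XX$)
  read c, top X: go to p, push X → (p, ccb, XX$)
  read c, top X: go to p, push ε → (p, cb, X$)
  read c, top X: go to p, push ε → (p, b, $)
  read b, top $: go to r, push X$ → (r, ε, X$)
All input consumed; M is in state r.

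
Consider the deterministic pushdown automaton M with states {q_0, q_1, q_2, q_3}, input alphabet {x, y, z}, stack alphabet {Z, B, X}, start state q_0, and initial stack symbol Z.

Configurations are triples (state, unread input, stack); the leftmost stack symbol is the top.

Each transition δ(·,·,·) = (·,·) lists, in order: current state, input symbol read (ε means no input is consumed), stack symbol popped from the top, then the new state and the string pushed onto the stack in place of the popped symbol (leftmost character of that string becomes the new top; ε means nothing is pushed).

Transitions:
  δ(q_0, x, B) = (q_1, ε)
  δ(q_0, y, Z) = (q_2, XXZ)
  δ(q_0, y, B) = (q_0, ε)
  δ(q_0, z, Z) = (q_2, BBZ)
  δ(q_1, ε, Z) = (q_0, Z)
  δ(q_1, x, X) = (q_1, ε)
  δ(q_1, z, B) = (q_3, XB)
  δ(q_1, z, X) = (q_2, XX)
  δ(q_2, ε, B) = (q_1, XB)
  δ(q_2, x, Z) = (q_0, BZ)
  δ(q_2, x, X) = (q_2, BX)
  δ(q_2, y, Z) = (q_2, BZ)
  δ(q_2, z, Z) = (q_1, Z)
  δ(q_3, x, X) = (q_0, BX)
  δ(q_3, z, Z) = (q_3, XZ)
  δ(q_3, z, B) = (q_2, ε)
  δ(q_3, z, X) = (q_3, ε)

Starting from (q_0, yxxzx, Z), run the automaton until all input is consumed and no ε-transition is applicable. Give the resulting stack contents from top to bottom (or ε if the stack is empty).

(q_0, yxxzx, Z)
  read y, top Z: go to q_2, push XXZ → (q_2, xxzx, XXZ)
  read x, top X: go to q_2, push BX → (q_2, xzx, BXXZ)
  ε-move, top B: go to q_1, push XB → (q_1, xzx, XBXXZ)
  read x, top X: go to q_1, push ε → (q_1, zx, BXXZ)
  read z, top B: go to q_3, push XB → (q_3, x, XBXXZ)
  read x, top X: go to q_0, push BX → (q_0, ε, BXBXXZ)
All input consumed in state q_0 with stack BXBXXZ.

BXBXXZ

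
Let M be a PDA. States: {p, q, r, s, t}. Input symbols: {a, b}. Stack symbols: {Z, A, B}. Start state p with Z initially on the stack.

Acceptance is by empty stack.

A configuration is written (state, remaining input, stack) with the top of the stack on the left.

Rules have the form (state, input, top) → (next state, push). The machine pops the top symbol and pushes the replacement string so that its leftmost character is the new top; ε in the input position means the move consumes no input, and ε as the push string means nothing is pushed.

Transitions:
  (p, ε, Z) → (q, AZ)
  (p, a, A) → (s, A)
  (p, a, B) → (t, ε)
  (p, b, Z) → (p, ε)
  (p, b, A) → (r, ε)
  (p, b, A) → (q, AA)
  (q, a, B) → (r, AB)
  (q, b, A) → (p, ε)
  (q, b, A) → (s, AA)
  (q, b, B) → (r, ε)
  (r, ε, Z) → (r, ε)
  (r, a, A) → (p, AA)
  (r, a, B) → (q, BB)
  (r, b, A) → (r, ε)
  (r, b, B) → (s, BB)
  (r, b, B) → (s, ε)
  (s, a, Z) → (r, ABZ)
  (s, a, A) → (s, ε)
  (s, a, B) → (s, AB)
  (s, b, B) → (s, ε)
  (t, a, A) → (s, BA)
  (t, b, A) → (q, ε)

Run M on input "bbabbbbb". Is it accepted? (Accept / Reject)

Reject

No computation consumes all input and empties the stack.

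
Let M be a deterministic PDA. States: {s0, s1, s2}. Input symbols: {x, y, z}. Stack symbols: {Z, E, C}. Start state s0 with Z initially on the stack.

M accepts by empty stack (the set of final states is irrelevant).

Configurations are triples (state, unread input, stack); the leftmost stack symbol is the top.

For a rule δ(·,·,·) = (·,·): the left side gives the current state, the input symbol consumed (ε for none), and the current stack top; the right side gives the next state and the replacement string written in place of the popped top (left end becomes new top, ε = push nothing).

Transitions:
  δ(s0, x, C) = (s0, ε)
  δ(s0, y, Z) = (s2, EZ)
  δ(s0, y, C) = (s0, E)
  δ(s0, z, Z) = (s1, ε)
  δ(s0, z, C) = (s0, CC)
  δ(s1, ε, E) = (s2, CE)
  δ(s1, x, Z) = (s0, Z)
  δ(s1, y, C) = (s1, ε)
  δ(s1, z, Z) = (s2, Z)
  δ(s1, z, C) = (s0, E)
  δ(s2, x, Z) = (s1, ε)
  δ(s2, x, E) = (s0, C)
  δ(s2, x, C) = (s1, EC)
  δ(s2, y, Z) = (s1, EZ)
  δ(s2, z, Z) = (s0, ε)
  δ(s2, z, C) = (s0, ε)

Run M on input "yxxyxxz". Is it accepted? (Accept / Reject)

Accept

(s0, yxxyxxz, Z) ⊢ (s2, xxyxxz, EZ) ⊢ (s0, xyxxz, CZ) ⊢ (s0, yxxz, Z) ⊢ (s2, xxz, EZ) ⊢ (s0, xz, CZ) ⊢ (s0, z, Z) ⊢ (s1, ε, ε)
All input consumed and the stack is empty.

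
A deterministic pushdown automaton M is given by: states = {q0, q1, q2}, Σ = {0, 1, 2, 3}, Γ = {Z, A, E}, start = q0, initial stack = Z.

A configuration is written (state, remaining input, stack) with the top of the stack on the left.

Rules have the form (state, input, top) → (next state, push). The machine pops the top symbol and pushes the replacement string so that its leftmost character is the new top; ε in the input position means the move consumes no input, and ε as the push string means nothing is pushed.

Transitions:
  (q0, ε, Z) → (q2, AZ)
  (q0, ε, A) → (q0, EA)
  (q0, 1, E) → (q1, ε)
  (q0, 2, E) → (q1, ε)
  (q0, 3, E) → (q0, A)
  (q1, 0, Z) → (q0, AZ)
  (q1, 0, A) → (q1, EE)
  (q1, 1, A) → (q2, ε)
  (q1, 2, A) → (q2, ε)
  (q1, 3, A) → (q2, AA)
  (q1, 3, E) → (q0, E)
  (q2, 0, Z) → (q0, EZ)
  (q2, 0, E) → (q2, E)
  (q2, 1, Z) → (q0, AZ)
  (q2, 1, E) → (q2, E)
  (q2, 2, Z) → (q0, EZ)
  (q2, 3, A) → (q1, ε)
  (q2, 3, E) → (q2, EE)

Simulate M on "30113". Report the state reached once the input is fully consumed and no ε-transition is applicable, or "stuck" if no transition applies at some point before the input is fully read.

(q0, 30113, Z)
  ε-move, top Z: go to q2, push AZ → (q2, 30113, AZ)
  read 3, top A: go to q1, push ε → (q1, 0113, Z)
  read 0, top Z: go to q0, push AZ → (q0, 113, AZ)
  ε-move, top A: go to q0, push EA → (q0, 113, EAZ)
  read 1, top E: go to q1, push ε → (q1, 13, AZ)
  read 1, top A: go to q2, push ε → (q2, 3, Z)
No transition for (q2, 3, top Z); M blocks with input 3 remaining.

stuck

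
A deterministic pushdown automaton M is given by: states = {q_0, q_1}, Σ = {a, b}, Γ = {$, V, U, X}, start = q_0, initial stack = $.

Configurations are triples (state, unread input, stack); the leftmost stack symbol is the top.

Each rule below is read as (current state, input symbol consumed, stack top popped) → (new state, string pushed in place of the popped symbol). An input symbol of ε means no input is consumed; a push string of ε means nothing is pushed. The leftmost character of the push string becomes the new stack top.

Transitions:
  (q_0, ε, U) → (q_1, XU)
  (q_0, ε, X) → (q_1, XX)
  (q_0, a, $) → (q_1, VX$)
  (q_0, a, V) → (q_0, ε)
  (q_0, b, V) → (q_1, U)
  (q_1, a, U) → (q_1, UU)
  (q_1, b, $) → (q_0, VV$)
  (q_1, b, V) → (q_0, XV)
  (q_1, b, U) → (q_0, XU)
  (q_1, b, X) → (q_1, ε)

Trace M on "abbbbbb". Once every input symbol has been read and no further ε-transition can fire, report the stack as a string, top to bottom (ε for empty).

(q_0, abbbbbb, $) ⊢ (q_1, bbbbbb, VX$) ⊢ (q_0, bbbbb, XVX$) ⊢ (q_1, bbbbb, XXVX$) ⊢ (q_1, bbbb, XVX$) ⊢ (q_1, bbb, VX$) ⊢ (q_0, bb, XVX$) ⊢ (q_1, bb, XXVX$) ⊢ (q_1, b, XVX$) ⊢ (q_1, ε, VX$)
All input consumed in state q_1 with stack VX$.

VX$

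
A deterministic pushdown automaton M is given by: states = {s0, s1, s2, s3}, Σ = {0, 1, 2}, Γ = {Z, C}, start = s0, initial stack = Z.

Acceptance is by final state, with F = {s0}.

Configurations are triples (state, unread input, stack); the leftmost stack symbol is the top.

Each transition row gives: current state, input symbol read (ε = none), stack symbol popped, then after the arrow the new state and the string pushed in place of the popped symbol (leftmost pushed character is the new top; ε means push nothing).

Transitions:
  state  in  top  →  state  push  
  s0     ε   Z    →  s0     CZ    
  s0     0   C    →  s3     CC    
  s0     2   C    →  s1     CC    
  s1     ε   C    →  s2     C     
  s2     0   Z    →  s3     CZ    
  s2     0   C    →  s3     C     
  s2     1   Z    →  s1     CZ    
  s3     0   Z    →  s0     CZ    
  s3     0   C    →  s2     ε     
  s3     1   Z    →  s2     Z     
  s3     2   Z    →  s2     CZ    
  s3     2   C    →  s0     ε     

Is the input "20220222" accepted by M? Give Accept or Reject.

(s0, 20220222, Z) ⊢ (s0, 20220222, CZ) ⊢ (s1, 0220222, CCZ) ⊢ (s2, 0220222, CCZ) ⊢ (s3, 220222, CCZ) ⊢ (s0, 20222, CZ) ⊢ (s1, 0222, CCZ) ⊢ (s2, 0222, CCZ) ⊢ (s3, 222, CCZ) ⊢ (s0, 22, CZ) ⊢ (s1, 2, CCZ) ⊢ (s2, 2, CCZ)
No transition applies at (s2, 2, CCZ); input not fully consumed.

Reject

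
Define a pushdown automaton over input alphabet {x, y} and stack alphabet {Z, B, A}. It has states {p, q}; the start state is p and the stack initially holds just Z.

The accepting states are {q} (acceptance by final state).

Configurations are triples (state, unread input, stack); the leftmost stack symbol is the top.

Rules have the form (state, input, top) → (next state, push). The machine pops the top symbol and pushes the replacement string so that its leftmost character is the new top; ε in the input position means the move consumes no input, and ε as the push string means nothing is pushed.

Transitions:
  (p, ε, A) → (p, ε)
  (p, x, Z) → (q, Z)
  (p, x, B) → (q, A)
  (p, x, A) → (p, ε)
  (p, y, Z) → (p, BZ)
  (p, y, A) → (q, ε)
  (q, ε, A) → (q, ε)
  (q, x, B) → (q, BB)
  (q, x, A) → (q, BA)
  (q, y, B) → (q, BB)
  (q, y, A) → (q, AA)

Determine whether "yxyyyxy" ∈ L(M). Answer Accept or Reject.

Accept

One accepting computation: (p, yxyyyxy, Z) ⊢ (p, xyyyxy, BZ) ⊢ (q, yyyxy, AZ) ⊢ (q, yyxy, AAZ) ⊢ (q, yxy, AAAZ) ⊢ (q, xy, AAAAZ) ⊢ (q, y, BAAAAZ) ⊢ (q, ε, BBAAAAZ)
All input consumed and state q ∈ F.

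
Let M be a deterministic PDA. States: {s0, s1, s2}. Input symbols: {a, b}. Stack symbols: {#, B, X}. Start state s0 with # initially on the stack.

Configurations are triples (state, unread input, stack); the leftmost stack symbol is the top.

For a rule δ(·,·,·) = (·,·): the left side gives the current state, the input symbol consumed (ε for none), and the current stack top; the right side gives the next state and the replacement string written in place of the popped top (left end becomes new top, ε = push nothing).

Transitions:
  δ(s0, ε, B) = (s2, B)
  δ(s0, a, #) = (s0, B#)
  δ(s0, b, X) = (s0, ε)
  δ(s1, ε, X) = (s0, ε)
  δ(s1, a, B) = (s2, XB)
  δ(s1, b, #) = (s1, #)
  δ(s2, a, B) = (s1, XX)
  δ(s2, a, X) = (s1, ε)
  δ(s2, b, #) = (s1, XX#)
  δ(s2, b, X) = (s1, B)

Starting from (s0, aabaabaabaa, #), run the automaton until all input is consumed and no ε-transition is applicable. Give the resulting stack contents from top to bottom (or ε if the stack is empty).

(s0, aabaabaabaa, #) ⊢ (s0, abaabaabaa, B#) ⊢ (s2, abaabaabaa, B#) ⊢ (s1, baabaabaa, XX#) ⊢ (s0, baabaabaa, X#) ⊢ (s0, aabaabaa, #) ⊢ (s0, abaabaa, B#) ⊢ (s2, abaabaa, B#) ⊢ (s1, baabaa, XX#) ⊢ (s0, baabaa, X#) ⊢ (s0, aabaa, #) ⊢ (s0, abaa, B#) ⊢ (s2, abaa, B#) ⊢ (s1, baa, XX#) ⊢ (s0, baa, X#) ⊢ (s0, aa, #) ⊢ (s0, a, B#) ⊢ (s2, a, B#) ⊢ (s1, ε, XX#) ⊢ (s0, ε, X#)
All input consumed in state s0 with stack X#.

X#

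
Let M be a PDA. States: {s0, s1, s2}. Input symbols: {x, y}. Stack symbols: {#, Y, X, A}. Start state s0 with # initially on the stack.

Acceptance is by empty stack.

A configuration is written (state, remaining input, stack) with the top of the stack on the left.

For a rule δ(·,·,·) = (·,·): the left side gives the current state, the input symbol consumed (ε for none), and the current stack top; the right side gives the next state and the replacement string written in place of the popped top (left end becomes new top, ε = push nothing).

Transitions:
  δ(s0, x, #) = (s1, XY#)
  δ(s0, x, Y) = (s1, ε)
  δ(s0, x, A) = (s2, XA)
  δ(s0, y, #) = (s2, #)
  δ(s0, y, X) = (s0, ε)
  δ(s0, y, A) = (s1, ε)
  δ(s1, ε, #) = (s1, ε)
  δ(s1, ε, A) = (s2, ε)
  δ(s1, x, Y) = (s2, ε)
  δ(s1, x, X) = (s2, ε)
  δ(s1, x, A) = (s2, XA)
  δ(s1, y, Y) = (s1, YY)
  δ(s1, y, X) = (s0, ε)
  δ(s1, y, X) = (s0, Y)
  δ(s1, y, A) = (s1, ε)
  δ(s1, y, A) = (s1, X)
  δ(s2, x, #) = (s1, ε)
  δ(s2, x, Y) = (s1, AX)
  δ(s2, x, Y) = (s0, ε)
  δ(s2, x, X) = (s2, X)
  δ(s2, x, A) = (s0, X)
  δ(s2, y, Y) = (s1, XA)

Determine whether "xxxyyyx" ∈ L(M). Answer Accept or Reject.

One accepting computation: (s0, xxxyyyx, #) ⊢ (s1, xxyyyx, XY#) ⊢ (s2, xyyyx, Y#) ⊢ (s1, yyyx, AX#) ⊢ (s1, yyx, X#) ⊢ (s0, yx, #) ⊢ (s2, x, #) ⊢ (s1, ε, ε)
All input consumed and the stack is empty.

Accept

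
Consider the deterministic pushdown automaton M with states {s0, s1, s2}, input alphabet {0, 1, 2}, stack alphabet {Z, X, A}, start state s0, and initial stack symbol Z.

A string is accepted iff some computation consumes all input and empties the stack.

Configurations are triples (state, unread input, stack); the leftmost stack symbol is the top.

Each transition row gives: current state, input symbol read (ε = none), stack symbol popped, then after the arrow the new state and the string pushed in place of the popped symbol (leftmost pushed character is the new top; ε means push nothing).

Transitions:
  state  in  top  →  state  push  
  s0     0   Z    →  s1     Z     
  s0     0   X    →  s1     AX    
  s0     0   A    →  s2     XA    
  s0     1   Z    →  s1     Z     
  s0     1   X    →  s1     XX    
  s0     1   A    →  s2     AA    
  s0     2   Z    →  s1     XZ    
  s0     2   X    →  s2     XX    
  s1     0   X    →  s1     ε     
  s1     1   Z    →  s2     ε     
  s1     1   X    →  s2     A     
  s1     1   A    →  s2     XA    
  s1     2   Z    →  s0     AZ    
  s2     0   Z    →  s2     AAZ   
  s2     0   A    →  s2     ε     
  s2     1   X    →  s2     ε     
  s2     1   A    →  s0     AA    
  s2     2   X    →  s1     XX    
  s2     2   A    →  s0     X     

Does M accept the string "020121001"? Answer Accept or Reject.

(s0, 020121001, Z)
  read 0, top Z: go to s1, push Z → (s1, 20121001, Z)
  read 2, top Z: go to s0, push AZ → (s0, 0121001, AZ)
  read 0, top A: go to s2, push XA → (s2, 121001, XAZ)
  read 1, top X: go to s2, push ε → (s2, 21001, AZ)
  read 2, top A: go to s0, push X → (s0, 1001, XZ)
  read 1, top X: go to s1, push XX → (s1, 001, XXZ)
  read 0, top X: go to s1, push ε → (s1, 01, XZ)
  read 0, top X: go to s1, push ε → (s1, 1, Z)
  read 1, top Z: go to s2, push ε → (s2, ε, ε)
All input consumed and the stack is empty.

Accept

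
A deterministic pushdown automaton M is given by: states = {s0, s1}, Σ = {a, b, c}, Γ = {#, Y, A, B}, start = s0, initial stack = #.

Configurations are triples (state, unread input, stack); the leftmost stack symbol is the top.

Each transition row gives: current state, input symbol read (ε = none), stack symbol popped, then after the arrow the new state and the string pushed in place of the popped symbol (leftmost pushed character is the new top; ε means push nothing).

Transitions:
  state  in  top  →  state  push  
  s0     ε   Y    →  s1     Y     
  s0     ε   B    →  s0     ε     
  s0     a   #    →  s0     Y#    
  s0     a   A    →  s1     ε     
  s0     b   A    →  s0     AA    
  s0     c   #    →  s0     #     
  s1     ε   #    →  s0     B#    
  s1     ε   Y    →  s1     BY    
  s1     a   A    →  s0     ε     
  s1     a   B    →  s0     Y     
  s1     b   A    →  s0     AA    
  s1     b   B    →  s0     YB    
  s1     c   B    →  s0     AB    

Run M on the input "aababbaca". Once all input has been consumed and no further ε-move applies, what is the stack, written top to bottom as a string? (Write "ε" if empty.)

BYYBYBYYBYY#

(s0, aababbaca, #)
  read a, top #: go to s0, push Y# → (s0, ababbaca, Y#)
  ε-move, top Y: go to s1, push Y → (s1, ababbaca, Y#)
  ε-move, top Y: go to s1, push BY → (s1, ababbaca, BY#)
  read a, top B: go to s0, push Y → (s0, babbaca, YY#)
  ε-move, top Y: go to s1, push Y → (s1, babbaca, YY#)
  ε-move, top Y: go to s1, push BY → (s1, babbaca, BYY#)
  read b, top B: go to s0, push YB → (s0, abbaca, YBYY#)
  ε-move, top Y: go to s1, push Y → (s1, abbaca, YBYY#)
  ε-move, top Y: go to s1, push BY → (s1, abbaca, BYBYY#)
  read a, top B: go to s0, push Y → (s0, bbaca, YYBYY#)
  ε-move, top Y: go to s1, push Y → (s1, bbaca, YYBYY#)
  ε-move, top Y: go to s1, push BY → (s1, bbaca, BYYBYY#)
  read b, top B: go to s0, push YB → (s0, baca, YBYYBYY#)
  ε-move, top Y: go to s1, push Y → (s1, baca, YBYYBYY#)
  ε-move, top Y: go to s1, push BY → (s1, baca, BYBYYBYY#)
  read b, top B: go to s0, push YB → (s0, aca, YBYBYYBYY#)
  ε-move, top Y: go to s1, push Y → (s1, aca, YBYBYYBYY#)
  ε-move, top Y: go to s1, push BY → (s1, aca, BYBYBYYBYY#)
  read a, top B: go to s0, push Y → (s0, ca, YYBYBYYBYY#)
  ε-move, top Y: go to s1, push Y → (s1, ca, YYBYBYYBYY#)
  ε-move, top Y: go to s1, push BY → (s1, ca, BYYBYBYYBYY#)
  read c, top B: go to s0, push AB → (s0, a, ABYYBYBYYBYY#)
  read a, top A: go to s1, push ε → (s1, ε, BYYBYBYYBYY#)
All input consumed in state s1 with stack BYYBYBYYBYY#.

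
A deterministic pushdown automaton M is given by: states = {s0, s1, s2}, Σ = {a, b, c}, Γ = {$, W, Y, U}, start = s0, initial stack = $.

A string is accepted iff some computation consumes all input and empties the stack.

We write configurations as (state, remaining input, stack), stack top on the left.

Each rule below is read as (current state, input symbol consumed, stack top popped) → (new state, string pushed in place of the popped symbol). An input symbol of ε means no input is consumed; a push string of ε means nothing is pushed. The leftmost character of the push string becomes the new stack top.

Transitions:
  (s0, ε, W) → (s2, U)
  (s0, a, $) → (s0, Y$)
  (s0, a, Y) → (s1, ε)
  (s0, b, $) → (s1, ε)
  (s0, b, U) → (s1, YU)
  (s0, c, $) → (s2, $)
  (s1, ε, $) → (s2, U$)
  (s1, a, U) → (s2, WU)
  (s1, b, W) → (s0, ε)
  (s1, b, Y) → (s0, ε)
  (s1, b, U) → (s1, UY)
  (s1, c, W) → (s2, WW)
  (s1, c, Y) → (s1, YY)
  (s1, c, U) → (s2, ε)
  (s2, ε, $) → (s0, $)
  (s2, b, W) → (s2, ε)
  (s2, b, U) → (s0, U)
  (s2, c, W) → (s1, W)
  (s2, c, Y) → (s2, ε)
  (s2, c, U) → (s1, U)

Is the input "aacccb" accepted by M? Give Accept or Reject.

(s0, aacccb, $)
  read a, top $: go to s0, push Y$ → (s0, acccb, Y$)
  read a, top Y: go to s1, push ε → (s1, cccb, $)
  ε-move, top $: go to s2, push U$ → (s2, cccb, U$)
  read c, top U: go to s1, push U → (s1, ccb, U$)
  read c, top U: go to s2, push ε → (s2, cb, $)
  ε-move, top $: go to s0, push $ → (s0, cb, $)
  read c, top $: go to s2, push $ → (s2, b, $)
  ε-move, top $: go to s0, push $ → (s0, b, $)
  read b, top $: go to s1, push ε → (s1, ε, ε)
All input consumed and the stack is empty.

Accept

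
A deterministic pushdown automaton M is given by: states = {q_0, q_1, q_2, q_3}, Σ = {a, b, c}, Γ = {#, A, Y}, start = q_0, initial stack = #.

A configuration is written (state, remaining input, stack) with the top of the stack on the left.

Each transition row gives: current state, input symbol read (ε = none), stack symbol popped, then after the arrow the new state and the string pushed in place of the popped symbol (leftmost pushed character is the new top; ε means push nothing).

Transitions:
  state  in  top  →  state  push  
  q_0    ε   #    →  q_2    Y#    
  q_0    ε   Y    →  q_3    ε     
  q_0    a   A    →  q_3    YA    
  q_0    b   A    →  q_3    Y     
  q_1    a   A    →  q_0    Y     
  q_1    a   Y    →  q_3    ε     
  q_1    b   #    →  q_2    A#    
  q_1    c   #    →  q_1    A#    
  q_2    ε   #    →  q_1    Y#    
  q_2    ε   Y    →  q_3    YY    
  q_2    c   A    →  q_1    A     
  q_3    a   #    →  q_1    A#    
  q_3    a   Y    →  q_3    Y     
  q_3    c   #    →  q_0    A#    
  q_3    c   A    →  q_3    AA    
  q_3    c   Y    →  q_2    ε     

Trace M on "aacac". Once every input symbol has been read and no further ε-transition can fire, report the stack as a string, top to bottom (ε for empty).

YY#

(q_0, aacac, #)
  ε-move, top #: go to q_2, push Y# → (q_2, aacac, Y#)
  ε-move, top Y: go to q_3, push YY → (q_3, aacac, YY#)
  read a, top Y: go to q_3, push Y → (q_3, acac, YY#)
  read a, top Y: go to q_3, push Y → (q_3, cac, YY#)
  read c, top Y: go to q_2, push ε → (q_2, ac, Y#)
  ε-move, top Y: go to q_3, push YY → (q_3, ac, YY#)
  read a, top Y: go to q_3, push Y → (q_3, c, YY#)
  read c, top Y: go to q_2, push ε → (q_2, ε, Y#)
  ε-move, top Y: go to q_3, push YY → (q_3, ε, YY#)
All input consumed in state q_3 with stack YY#.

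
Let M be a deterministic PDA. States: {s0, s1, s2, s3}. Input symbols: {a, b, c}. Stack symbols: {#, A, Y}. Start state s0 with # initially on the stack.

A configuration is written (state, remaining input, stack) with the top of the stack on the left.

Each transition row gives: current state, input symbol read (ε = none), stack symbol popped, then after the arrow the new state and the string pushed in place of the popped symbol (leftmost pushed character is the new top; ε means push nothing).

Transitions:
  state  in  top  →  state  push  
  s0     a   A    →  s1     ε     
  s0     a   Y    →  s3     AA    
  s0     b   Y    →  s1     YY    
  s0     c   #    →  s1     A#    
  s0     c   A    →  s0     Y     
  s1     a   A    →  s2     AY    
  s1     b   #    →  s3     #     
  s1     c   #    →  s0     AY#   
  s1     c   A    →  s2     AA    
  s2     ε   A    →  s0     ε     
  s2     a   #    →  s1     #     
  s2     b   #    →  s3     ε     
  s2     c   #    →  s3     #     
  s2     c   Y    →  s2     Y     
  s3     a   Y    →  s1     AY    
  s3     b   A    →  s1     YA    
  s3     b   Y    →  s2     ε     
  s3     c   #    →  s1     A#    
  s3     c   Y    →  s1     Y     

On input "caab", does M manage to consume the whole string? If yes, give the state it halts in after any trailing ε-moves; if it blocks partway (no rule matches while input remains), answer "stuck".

(s0, caab, #) ⊢ (s1, aab, A#) ⊢ (s2, ab, AY#) ⊢ (s0, ab, Y#) ⊢ (s3, b, AA#) ⊢ (s1, ε, YAA#)
All input consumed; M is in state s1.

s1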